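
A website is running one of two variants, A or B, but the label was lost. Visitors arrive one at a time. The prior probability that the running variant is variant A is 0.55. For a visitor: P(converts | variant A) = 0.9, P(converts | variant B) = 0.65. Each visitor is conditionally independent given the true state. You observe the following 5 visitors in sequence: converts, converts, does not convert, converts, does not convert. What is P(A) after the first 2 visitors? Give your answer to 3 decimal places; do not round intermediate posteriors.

0.701

Each posterior becomes the prior for the next update.
After 'converts': P(A) = 0.9·0.5500 / (0.9·0.5500 + 0.65·0.4500) ≈ 0.6286
After 'converts': P(A) = 0.9·0.6286 / (0.9·0.6286 + 0.65·0.3714) ≈ 0.7009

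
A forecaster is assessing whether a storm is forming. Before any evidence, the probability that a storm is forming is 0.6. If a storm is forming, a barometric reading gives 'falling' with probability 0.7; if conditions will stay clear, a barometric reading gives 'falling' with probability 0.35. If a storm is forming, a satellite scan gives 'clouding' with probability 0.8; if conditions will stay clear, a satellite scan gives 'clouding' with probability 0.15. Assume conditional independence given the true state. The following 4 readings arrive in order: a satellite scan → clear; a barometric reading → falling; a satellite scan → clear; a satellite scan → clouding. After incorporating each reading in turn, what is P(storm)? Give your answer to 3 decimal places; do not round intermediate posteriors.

After a satellite scan='clear': P(storm) = 0.2·0.6000 / (0.2·0.6000 + 0.85·0.4000) ≈ 0.2609
After a barometric reading='falling': P(storm) = 0.7·0.2609 / (0.7·0.2609 + 0.35·0.7391) ≈ 0.4138
After a satellite scan='clear': P(storm) = 0.2·0.4138 / (0.2·0.4138 + 0.85·0.5862) ≈ 0.1424
After a satellite scan='clouding': P(storm) = 0.8·0.1424 / (0.8·0.1424 + 0.15·0.8576) ≈ 0.4697

0.470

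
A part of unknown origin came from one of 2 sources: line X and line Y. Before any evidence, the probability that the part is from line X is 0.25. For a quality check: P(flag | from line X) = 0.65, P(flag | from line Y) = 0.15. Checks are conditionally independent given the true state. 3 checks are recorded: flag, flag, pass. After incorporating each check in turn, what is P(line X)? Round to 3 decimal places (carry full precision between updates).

0.720

After 'flag': P(line X) = 0.65·0.2500 / (0.65·0.2500 + 0.15·0.7500) ≈ 0.5909
After 'flag': P(line X) = 0.65·0.5909 / (0.65·0.5909 + 0.15·0.4091) ≈ 0.8622
After 'pass': P(line X) = 0.35·0.8622 / (0.35·0.8622 + 0.85·0.1378) ≈ 0.7205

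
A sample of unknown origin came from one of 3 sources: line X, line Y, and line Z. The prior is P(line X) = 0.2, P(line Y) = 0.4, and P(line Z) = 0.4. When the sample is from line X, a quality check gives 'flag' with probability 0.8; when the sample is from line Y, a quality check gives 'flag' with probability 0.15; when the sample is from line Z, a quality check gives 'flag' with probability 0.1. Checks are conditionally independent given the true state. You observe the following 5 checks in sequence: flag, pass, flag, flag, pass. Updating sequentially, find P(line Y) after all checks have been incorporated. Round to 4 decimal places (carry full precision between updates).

0.1808

After 'flag': normaliser = 0.8·0.2000 + 0.15·0.4000 + 0.1·0.4000; P(line X) ≈ 0.6154, P(line Y) ≈ 0.2308, P(line Z) ≈ 0.1538
After 'pass': normaliser = 0.2·0.6154 + 0.85·0.2308 + 0.9·0.1538; P(line X) ≈ 0.2689, P(line Y) ≈ 0.4286, P(line Z) ≈ 0.3025
After 'flag': normaliser = 0.8·0.2689 + 0.15·0.4286 + 0.1·0.3025; P(line X) ≈ 0.6947, P(line Y) ≈ 0.2076, P(line Z) ≈ 0.0977
After 'flag': normaliser = 0.8·0.6947 + 0.15·0.2076 + 0.1·0.0977; P(line X) ≈ 0.9314, P(line Y) ≈ 0.0522, P(line Z) ≈ 0.0164
After 'pass': normaliser = 0.2·0.9314 + 0.85·0.0522 + 0.9·0.0164; P(line X) ≈ 0.7592, P(line Y) ≈ 0.1808, P(line Z) ≈ 0.0601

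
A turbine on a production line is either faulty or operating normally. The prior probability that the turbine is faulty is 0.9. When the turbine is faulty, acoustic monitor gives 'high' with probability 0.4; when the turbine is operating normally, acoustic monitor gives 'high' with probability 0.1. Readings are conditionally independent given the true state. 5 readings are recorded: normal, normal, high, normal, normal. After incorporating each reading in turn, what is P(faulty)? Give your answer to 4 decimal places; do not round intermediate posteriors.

0.8767

After 'normal': P(faulty) = 0.6·0.9000 / (0.6·0.9000 + 0.9·0.1000) ≈ 0.8571
After 'normal': P(faulty) = 0.6·0.8571 / (0.6·0.8571 + 0.9·0.1429) ≈ 0.8000
After 'high': P(faulty) = 0.4·0.8000 / (0.4·0.8000 + 0.1·0.2000) ≈ 0.9412
After 'normal': P(faulty) = 0.6·0.9412 / (0.6·0.9412 + 0.9·0.0588) ≈ 0.9143
After 'normal': P(faulty) = 0.6·0.9143 / (0.6·0.9143 + 0.9·0.0857) ≈ 0.8767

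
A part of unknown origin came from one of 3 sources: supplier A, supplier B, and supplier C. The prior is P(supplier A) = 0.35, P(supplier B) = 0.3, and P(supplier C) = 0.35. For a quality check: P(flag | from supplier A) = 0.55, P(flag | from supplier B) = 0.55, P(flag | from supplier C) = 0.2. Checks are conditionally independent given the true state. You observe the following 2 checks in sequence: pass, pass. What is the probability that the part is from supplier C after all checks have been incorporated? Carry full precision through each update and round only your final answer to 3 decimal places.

0.630

After 'pass': normaliser = 0.45·0.3500 + 0.45·0.3000 + 0.8·0.3500; P(supplier A) ≈ 0.2751, P(supplier B) ≈ 0.2358, P(supplier C) ≈ 0.4891
After 'pass': normaliser = 0.45·0.2751 + 0.45·0.2358 + 0.8·0.4891; P(supplier A) ≈ 0.1993, P(supplier B) ≈ 0.1708, P(supplier C) ≈ 0.6299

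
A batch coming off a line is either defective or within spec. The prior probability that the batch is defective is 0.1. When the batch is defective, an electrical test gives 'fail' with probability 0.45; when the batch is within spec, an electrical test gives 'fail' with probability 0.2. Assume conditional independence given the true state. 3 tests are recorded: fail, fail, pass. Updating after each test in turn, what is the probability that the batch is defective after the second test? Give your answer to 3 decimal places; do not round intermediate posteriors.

After 'fail': P(defective) = 0.45·0.1000 / (0.45·0.1000 + 0.2·0.9000) ≈ 0.2000
After 'fail': P(defective) = 0.45·0.2000 / (0.45·0.2000 + 0.2·0.8000) ≈ 0.3600

0.360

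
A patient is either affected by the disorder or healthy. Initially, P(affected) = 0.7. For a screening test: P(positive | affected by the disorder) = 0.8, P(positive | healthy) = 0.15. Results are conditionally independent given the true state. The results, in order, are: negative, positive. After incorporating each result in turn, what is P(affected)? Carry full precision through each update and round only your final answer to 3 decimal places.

After 'negative': P(affected) = 0.2·0.7000 / (0.2·0.7000 + 0.85·0.3000) ≈ 0.3544
After 'positive': P(affected) = 0.8·0.3544 / (0.8·0.3544 + 0.15·0.6456) ≈ 0.7454

0.745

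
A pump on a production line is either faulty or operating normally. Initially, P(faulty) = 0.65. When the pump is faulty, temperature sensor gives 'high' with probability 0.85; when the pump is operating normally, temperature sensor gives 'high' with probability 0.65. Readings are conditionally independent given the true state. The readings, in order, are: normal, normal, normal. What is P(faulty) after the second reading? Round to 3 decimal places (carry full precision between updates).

After 'normal': P(faulty) = 0.15·0.6500 / (0.15·0.6500 + 0.35·0.3500) ≈ 0.4432
After 'normal': P(faulty) = 0.15·0.4432 / (0.15·0.4432 + 0.35·0.5568) ≈ 0.2543

0.254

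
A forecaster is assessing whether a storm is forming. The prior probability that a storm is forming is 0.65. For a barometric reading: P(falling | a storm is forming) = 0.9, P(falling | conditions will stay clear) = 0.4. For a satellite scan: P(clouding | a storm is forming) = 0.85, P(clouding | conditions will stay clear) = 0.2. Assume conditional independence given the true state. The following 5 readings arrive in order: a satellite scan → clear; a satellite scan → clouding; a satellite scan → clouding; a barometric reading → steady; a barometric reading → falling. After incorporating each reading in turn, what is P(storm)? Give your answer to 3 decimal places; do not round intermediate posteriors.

After a satellite scan='clear': P(storm) = 0.15·0.6500 / (0.15·0.6500 + 0.8·0.3500) ≈ 0.2583
After a satellite scan='clouding': P(storm) = 0.85·0.2583 / (0.85·0.2583 + 0.2·0.7417) ≈ 0.5968
After a satellite scan='clouding': P(storm) = 0.85·0.5968 / (0.85·0.5968 + 0.2·0.4032) ≈ 0.8628
After a barometric reading='steady': P(storm) = 0.1·0.8628 / (0.1·0.8628 + 0.6·0.1372) ≈ 0.5118
After a barometric reading='falling': P(storm) = 0.9·0.5118 / (0.9·0.5118 + 0.4·0.4882) ≈ 0.7023

0.702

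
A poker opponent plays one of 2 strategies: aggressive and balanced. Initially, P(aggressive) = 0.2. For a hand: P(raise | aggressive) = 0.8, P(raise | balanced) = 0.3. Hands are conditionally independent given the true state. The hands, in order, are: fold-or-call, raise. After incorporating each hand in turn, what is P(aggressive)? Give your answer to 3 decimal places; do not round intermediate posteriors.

0.160

After 'fold-or-call': P(aggressive) = 0.2·0.2000 / (0.2·0.2000 + 0.7·0.8000) ≈ 0.0667
After 'raise': P(aggressive) = 0.8·0.0667 / (0.8·0.0667 + 0.3·0.9333) ≈ 0.1600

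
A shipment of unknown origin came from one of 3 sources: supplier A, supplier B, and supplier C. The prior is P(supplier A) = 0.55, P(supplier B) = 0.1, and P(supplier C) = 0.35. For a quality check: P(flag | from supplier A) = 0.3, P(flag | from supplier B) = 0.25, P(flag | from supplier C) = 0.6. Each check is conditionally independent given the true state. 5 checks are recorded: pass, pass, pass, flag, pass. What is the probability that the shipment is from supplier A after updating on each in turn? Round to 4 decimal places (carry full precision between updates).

0.7489

After 'pass': normaliser = 0.7·0.5500 + 0.75·0.1000 + 0.4·0.3500; P(supplier A) ≈ 0.6417, P(supplier B) ≈ 0.1250, P(supplier C) ≈ 0.2333
After 'pass': normaliser = 0.7·0.6417 + 0.75·0.1250 + 0.4·0.2333; P(supplier A) ≈ 0.7060, P(supplier B) ≈ 0.1473, P(supplier C) ≈ 0.1467
After 'pass': normaliser = 0.7·0.7060 + 0.75·0.1473 + 0.4·0.1467; P(supplier A) ≈ 0.7450, P(supplier B) ≈ 0.1666, P(supplier C) ≈ 0.0885
After 'flag': normaliser = 0.3·0.7450 + 0.25·0.1666 + 0.6·0.0885; P(supplier A) ≈ 0.7023, P(supplier B) ≈ 0.1309, P(supplier C) ≈ 0.1668
After 'pass': normaliser = 0.7·0.7023 + 0.75·0.1309 + 0.4·0.1668; P(supplier A) ≈ 0.7489, P(supplier B) ≈ 0.1495, P(supplier C) ≈ 0.1016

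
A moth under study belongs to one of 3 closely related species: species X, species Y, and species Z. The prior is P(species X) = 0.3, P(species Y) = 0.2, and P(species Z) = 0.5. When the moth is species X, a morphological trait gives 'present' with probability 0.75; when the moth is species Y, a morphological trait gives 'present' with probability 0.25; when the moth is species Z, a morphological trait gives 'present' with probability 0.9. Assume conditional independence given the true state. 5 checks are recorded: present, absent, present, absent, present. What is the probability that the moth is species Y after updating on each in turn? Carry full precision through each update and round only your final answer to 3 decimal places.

0.132

After 'present': normaliser = 0.75·0.3000 + 0.25·0.2000 + 0.9·0.5000; P(species X) ≈ 0.3103, P(species Y) ≈ 0.0690, P(species Z) ≈ 0.6207
After 'absent': normaliser = 0.25·0.3103 + 0.75·0.0690 + 0.1·0.6207; P(species X) ≈ 0.4054, P(species Y) ≈ 0.2703, P(species Z) ≈ 0.3243
After 'present': normaliser = 0.75·0.4054 + 0.25·0.2703 + 0.9·0.3243; P(species X) ≈ 0.4582, P(species Y) ≈ 0.1018, P(species Z) ≈ 0.4399
After 'absent': normaliser = 0.25·0.4582 + 0.75·0.1018 + 0.1·0.4399; P(species X) ≈ 0.4876, P(species Y) ≈ 0.3251, P(species Z) ≈ 0.1873
After 'present': normaliser = 0.75·0.4876 + 0.25·0.3251 + 0.9·0.1873; P(species X) ≈ 0.5942, P(species Y) ≈ 0.1320, P(species Z) ≈ 0.2738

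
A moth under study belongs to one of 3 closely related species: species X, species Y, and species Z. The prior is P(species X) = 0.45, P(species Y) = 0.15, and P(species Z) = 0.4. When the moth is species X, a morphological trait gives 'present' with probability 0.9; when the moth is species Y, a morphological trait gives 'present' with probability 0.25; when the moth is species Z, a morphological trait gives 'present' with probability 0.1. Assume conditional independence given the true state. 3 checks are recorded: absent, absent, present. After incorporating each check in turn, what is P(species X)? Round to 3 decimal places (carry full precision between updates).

0.070

After 'absent': normaliser = 0.1·0.4500 + 0.75·0.1500 + 0.9·0.4000; P(species X) ≈ 0.0870, P(species Y) ≈ 0.2174, P(species Z) ≈ 0.6957
After 'absent': normaliser = 0.1·0.0870 + 0.75·0.2174 + 0.9·0.6957; P(species X) ≈ 0.0109, P(species Y) ≈ 0.2044, P(species Z) ≈ 0.7847
After 'present': normaliser = 0.9·0.0109 + 0.25·0.2044 + 0.1·0.7847; P(species X) ≈ 0.0704, P(species Y) ≈ 0.3666, P(species Z) ≈ 0.5630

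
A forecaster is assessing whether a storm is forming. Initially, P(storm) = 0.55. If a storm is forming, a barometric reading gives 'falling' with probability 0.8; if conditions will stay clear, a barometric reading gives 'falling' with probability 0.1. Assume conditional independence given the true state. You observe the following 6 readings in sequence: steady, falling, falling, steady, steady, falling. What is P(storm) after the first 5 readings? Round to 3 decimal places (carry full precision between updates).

After 'steady': P(storm) = 0.2·0.5500 / (0.2·0.5500 + 0.9·0.4500) ≈ 0.2136
After 'falling': P(storm) = 0.8·0.2136 / (0.8·0.2136 + 0.1·0.7864) ≈ 0.6848
After 'falling': P(storm) = 0.8·0.6848 / (0.8·0.6848 + 0.1·0.3152) ≈ 0.9456
After 'steady': P(storm) = 0.2·0.9456 / (0.2·0.9456 + 0.9·0.0544) ≈ 0.7944
After 'steady': P(storm) = 0.2·0.7944 / (0.2·0.7944 + 0.9·0.2056) ≈ 0.4619

0.462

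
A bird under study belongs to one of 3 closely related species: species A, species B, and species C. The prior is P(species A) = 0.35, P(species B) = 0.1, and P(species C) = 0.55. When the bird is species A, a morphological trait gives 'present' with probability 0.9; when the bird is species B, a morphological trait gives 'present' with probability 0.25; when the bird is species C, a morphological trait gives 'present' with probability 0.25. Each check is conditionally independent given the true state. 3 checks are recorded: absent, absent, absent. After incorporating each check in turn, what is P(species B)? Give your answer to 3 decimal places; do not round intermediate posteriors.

After 'absent': normaliser = 0.1·0.3500 + 0.75·0.1000 + 0.75·0.5500; P(species A) ≈ 0.0670, P(species B) ≈ 0.1435, P(species C) ≈ 0.7895
After 'absent': normaliser = 0.1·0.0670 + 0.75·0.1435 + 0.75·0.7895; P(species A) ≈ 0.0095, P(species B) ≈ 0.1524, P(species C) ≈ 0.8381
After 'absent': normaliser = 0.1·0.0095 + 0.75·0.1524 + 0.75·0.8381; P(species A) ≈ 0.0013, P(species B) ≈ 0.1537, P(species C) ≈ 0.8451

0.154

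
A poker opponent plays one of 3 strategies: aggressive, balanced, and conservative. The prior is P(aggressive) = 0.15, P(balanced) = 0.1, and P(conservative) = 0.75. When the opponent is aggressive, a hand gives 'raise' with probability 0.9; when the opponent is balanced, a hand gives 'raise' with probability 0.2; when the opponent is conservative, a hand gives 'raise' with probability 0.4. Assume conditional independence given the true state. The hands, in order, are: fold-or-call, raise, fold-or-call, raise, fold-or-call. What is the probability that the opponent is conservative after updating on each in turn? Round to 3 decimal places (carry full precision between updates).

0.923

After 'fold-or-call': normaliser = 0.1·0.1500 + 0.8·0.1000 + 0.6·0.7500; P(aggressive) ≈ 0.0275, P(balanced) ≈ 0.1468, P(conservative) ≈ 0.8257
After 'raise': normaliser = 0.9·0.0275 + 0.2·0.1468 + 0.4·0.8257; P(aggressive) ≈ 0.0644, P(balanced) ≈ 0.0764, P(conservative) ≈ 0.8592
After 'fold-or-call': normaliser = 0.1·0.0644 + 0.8·0.0764 + 0.6·0.8592; P(aggressive) ≈ 0.0111, P(balanced) ≈ 0.1048, P(conservative) ≈ 0.8842
After 'raise': normaliser = 0.9·0.0111 + 0.2·0.1048 + 0.4·0.8842; P(aggressive) ≈ 0.0259, P(balanced) ≈ 0.0545, P(conservative) ≈ 0.9196
After 'fold-or-call': normaliser = 0.1·0.0259 + 0.8·0.0545 + 0.6·0.9196; P(aggressive) ≈ 0.0043, P(balanced) ≈ 0.0729, P(conservative) ≈ 0.9228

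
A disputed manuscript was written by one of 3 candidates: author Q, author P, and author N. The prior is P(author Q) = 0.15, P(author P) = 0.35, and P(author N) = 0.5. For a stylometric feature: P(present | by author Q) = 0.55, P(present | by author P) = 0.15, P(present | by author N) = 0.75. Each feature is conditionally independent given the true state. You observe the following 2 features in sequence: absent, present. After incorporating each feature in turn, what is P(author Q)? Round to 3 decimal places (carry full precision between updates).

After 'absent': normaliser = 0.45·0.1500 + 0.85·0.3500 + 0.25·0.5000; P(author Q) ≈ 0.1378, P(author P) ≈ 0.6071, P(author N) ≈ 0.2551
After 'present': normaliser = 0.55·0.1378 + 0.15·0.6071 + 0.75·0.2551; P(author Q) ≈ 0.2115, P(author P) ≈ 0.2543, P(author N) ≈ 0.5342

0.212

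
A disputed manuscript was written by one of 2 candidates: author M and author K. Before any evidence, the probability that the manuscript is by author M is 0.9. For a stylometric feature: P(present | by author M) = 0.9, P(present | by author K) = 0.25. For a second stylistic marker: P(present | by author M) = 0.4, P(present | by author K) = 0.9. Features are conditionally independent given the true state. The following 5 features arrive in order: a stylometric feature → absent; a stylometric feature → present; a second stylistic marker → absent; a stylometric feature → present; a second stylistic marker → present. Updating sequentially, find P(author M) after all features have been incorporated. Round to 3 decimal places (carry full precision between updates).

0.976

After a stylometric feature='absent': P(author M) = 0.1·0.9000 / (0.1·0.9000 + 0.75·0.1000) ≈ 0.5455
After a stylometric feature='present': P(author M) = 0.9·0.5455 / (0.9·0.5455 + 0.25·0.4545) ≈ 0.8120
After a second stylistic marker='absent': P(author M) = 0.6·0.8120 / (0.6·0.8120 + 0.1·0.1880) ≈ 0.9629
After a stylometric feature='present': P(author M) = 0.9·0.9629 / (0.9·0.9629 + 0.25·0.0371) ≈ 0.9894
After a second stylistic marker='present': P(author M) = 0.4·0.9894 / (0.4·0.9894 + 0.9·0.0106) ≈ 0.9765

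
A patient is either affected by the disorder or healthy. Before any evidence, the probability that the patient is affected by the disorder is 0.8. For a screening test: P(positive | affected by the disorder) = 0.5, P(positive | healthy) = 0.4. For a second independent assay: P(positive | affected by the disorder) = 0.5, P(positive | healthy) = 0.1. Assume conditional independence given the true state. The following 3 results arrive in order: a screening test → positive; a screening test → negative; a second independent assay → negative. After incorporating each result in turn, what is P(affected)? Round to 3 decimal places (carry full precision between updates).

0.698

After a screening test='positive': P(affected) = 0.5·0.8000 / (0.5·0.8000 + 0.4·0.2000) ≈ 0.8333
After a screening test='negative': P(affected) = 0.5·0.8333 / (0.5·0.8333 + 0.6·0.1667) ≈ 0.8065
After a second independent assay='negative': P(affected) = 0.5·0.8065 / (0.5·0.8065 + 0.9·0.1935) ≈ 0.6983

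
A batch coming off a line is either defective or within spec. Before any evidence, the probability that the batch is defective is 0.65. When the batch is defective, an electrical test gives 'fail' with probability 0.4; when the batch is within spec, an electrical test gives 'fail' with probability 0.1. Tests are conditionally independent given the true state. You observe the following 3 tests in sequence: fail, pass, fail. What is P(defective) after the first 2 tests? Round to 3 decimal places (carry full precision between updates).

0.832

After 'fail': P(defective) = 0.4·0.6500 / (0.4·0.6500 + 0.1·0.3500) ≈ 0.8814
After 'pass': P(defective) = 0.6·0.8814 / (0.6·0.8814 + 0.9·0.1186) ≈ 0.8320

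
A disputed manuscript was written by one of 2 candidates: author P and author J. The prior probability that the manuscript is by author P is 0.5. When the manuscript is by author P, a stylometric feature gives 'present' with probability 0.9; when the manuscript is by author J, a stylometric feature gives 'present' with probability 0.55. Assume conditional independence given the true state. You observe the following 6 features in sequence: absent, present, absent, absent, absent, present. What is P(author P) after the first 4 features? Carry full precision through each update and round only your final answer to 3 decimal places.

0.018

After 'absent': P(author P) = 0.1·0.5000 / (0.1·0.5000 + 0.45·0.5000) ≈ 0.1818
After 'present': P(author P) = 0.9·0.1818 / (0.9·0.1818 + 0.55·0.8182) ≈ 0.2667
After 'absent': P(author P) = 0.1·0.2667 / (0.1·0.2667 + 0.45·0.7333) ≈ 0.0748
After 'absent': P(author P) = 0.1·0.0748 / (0.1·0.0748 + 0.45·0.9252) ≈ 0.0176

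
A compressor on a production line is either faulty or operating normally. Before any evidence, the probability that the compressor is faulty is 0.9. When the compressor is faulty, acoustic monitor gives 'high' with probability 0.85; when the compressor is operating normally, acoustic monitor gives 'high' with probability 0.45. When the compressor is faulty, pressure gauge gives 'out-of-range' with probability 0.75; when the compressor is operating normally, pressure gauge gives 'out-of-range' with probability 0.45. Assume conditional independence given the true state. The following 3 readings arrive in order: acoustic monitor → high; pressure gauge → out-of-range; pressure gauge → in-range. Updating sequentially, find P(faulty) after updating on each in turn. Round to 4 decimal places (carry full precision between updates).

After acoustic monitor='high': P(faulty) = 0.85·0.9000 / (0.85·0.9000 + 0.45·0.1000) ≈ 0.9444
After pressure gauge='out-of-range': P(faulty) = 0.75·0.9444 / (0.75·0.9444 + 0.45·0.0556) ≈ 0.9659
After pressure gauge='in-range': P(faulty) = 0.25·0.9659 / (0.25·0.9659 + 0.55·0.0341) ≈ 0.9279

0.9279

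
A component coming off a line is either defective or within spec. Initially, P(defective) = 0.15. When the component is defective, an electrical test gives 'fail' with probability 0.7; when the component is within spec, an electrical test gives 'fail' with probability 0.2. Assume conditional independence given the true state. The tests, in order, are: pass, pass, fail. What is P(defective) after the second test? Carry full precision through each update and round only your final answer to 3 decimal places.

0.024

After 'pass': P(defective) = 0.3·0.1500 / (0.3·0.1500 + 0.8·0.8500) ≈ 0.0621
After 'pass': P(defective) = 0.3·0.0621 / (0.3·0.0621 + 0.8·0.9379) ≈ 0.0242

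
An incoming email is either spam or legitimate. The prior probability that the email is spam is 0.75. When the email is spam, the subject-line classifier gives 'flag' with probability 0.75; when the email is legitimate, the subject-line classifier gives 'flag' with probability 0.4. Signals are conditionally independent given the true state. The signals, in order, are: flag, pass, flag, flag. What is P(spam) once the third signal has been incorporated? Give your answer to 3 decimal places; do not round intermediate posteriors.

0.815

After 'flag': P(spam) = 0.75·0.7500 / (0.75·0.7500 + 0.4·0.2500) ≈ 0.8491
After 'pass': P(spam) = 0.25·0.8491 / (0.25·0.8491 + 0.6·0.1509) ≈ 0.7009
After 'flag': P(spam) = 0.75·0.7009 / (0.75·0.7009 + 0.4·0.2991) ≈ 0.8146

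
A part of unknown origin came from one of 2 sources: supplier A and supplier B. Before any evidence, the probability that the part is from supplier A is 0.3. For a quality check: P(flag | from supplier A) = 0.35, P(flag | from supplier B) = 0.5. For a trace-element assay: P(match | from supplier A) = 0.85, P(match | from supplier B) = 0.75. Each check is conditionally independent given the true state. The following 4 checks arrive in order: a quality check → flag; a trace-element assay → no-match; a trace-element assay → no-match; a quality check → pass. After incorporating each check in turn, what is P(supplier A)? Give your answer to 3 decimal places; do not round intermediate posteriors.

0.123

After a quality check='flag': P(supplier A) = 0.35·0.3000 / (0.35·0.3000 + 0.5·0.7000) ≈ 0.2308
After a trace-element assay='no-match': P(supplier A) = 0.15·0.2308 / (0.15·0.2308 + 0.25·0.7692) ≈ 0.1525
After a trace-element assay='no-match': P(supplier A) = 0.15·0.1525 / (0.15·0.1525 + 0.25·0.8475) ≈ 0.0975
After a quality check='pass': P(supplier A) = 0.65·0.0975 / (0.65·0.0975 + 0.5·0.9025) ≈ 0.1231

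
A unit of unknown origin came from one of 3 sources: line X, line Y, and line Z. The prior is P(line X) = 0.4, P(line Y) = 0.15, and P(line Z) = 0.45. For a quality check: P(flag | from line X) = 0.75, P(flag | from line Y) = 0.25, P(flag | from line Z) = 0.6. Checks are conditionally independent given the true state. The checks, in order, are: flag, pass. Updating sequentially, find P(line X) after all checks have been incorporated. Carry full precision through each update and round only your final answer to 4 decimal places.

0.3552

After 'flag': normaliser = 0.75·0.4000 + 0.25·0.1500 + 0.6·0.4500; P(line X) ≈ 0.4938, P(line Y) ≈ 0.0617, P(line Z) ≈ 0.4444
After 'pass': normaliser = 0.25·0.4938 + 0.75·0.0617 + 0.4·0.4444; P(line X) ≈ 0.3552, P(line Y) ≈ 0.1332, P(line Z) ≈ 0.5115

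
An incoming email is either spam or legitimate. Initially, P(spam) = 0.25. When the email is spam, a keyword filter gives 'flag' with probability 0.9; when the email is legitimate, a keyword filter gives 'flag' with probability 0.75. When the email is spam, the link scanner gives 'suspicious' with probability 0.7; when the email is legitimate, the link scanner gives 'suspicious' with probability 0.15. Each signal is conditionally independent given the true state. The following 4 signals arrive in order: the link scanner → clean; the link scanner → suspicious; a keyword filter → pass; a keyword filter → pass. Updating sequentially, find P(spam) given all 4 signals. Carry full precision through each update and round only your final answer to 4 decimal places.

0.0807

After the link scanner='clean': P(spam) = 0.3·0.2500 / (0.3·0.2500 + 0.85·0.7500) ≈ 0.1053
After the link scanner='suspicious': P(spam) = 0.7·0.1053 / (0.7·0.1053 + 0.15·0.8947) ≈ 0.3544
After a keyword filter='pass': P(spam) = 0.1·0.3544 / (0.1·0.3544 + 0.25·0.6456) ≈ 0.1801
After a keyword filter='pass': P(spam) = 0.1·0.1801 / (0.1·0.1801 + 0.25·0.8199) ≈ 0.0807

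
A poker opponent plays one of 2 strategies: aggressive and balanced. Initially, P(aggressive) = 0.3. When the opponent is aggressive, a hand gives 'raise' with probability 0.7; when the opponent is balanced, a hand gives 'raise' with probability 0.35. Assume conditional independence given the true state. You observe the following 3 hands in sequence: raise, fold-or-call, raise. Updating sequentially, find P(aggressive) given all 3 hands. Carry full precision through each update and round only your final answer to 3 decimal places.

0.442

After 'raise': P(aggressive) = 0.7·0.3000 / (0.7·0.3000 + 0.35·0.7000) ≈ 0.4615
After 'fold-or-call': P(aggressive) = 0.3·0.4615 / (0.3·0.4615 + 0.65·0.5385) ≈ 0.2835
After 'raise': P(aggressive) = 0.7·0.2835 / (0.7·0.2835 + 0.35·0.7165) ≈ 0.4417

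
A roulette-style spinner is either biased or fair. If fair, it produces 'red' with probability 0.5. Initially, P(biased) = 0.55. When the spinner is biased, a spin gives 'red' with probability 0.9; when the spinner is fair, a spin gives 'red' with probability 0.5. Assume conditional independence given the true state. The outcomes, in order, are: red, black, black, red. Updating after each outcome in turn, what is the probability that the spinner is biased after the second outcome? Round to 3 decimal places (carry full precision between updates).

0.306

Apply Bayes' rule sequentially, carrying P(biased) forward.
After 'red': P(biased) = 0.9·0.5500 / (0.9·0.5500 + 0.5·0.4500) ≈ 0.6875
After 'black': P(biased) = 0.1·0.6875 / (0.1·0.6875 + 0.5·0.3125) ≈ 0.3056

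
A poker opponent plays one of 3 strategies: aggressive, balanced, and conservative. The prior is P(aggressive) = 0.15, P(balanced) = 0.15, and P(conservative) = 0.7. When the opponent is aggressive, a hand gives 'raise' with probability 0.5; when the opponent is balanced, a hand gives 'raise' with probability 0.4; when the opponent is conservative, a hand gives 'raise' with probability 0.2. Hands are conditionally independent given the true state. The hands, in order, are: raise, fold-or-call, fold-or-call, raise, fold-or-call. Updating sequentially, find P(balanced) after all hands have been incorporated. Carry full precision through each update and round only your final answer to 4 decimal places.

After 'raise': normaliser = 0.5·0.1500 + 0.4·0.1500 + 0.2·0.7000; P(aggressive) ≈ 0.2727, P(balanced) ≈ 0.2182, P(conservative) ≈ 0.5091
After 'fold-or-call': normaliser = 0.5·0.2727 + 0.6·0.2182 + 0.8·0.5091; P(aggressive) ≈ 0.2022, P(balanced) ≈ 0.1941, P(conservative) ≈ 0.6038
After 'fold-or-call': normaliser = 0.5·0.2022 + 0.6·0.1941 + 0.8·0.6038; P(aggressive) ≈ 0.1443, P(balanced) ≈ 0.1662, P(conservative) ≈ 0.6895
After 'raise': normaliser = 0.5·0.1443 + 0.4·0.1662 + 0.2·0.6895; P(aggressive) ≈ 0.2609, P(balanced) ≈ 0.2404, P(conservative) ≈ 0.4987
After 'fold-or-call': normaliser = 0.5·0.2609 + 0.6·0.2404 + 0.8·0.4987; P(aggressive) ≈ 0.1936, P(balanced) ≈ 0.2141, P(conservative) ≈ 0.5922

0.2141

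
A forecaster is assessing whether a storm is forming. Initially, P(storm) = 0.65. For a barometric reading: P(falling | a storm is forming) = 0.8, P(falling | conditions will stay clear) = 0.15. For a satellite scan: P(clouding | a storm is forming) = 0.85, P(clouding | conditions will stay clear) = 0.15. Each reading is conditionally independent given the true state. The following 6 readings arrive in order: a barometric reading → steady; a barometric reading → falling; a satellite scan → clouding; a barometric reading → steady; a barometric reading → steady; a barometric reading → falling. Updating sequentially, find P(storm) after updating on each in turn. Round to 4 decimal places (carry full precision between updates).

After a barometric reading='steady': P(storm) = 0.2·0.6500 / (0.2·0.6500 + 0.85·0.3500) ≈ 0.3041
After a barometric reading='falling': P(storm) = 0.8·0.3041 / (0.8·0.3041 + 0.15·0.6959) ≈ 0.6997
After a satellite scan='clouding': P(storm) = 0.85·0.6997 / (0.85·0.6997 + 0.15·0.3003) ≈ 0.9296
After a barometric reading='steady': P(storm) = 0.2·0.9296 / (0.2·0.9296 + 0.85·0.0704) ≈ 0.7565
After a barometric reading='steady': P(storm) = 0.2·0.7565 / (0.2·0.7565 + 0.85·0.2435) ≈ 0.4223
After a barometric reading='falling': P(storm) = 0.8·0.4223 / (0.8·0.4223 + 0.15·0.5777) ≈ 0.7959

0.7959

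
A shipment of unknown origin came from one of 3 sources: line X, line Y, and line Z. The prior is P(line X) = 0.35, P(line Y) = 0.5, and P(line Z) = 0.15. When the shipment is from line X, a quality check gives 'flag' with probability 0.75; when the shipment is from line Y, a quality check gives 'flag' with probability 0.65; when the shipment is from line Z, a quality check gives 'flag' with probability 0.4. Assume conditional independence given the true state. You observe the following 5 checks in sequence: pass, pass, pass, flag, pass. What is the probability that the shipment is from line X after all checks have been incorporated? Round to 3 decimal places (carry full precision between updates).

Each posterior becomes the prior for the next update.
After 'pass': normaliser = 0.25·0.3500 + 0.35·0.5000 + 0.6·0.1500; P(line X) ≈ 0.2482, P(line Y) ≈ 0.4965, P(line Z) ≈ 0.2553
After 'pass': normaliser = 0.25·0.2482 + 0.35·0.4965 + 0.6·0.2553; P(line X) ≈ 0.1595, P(line Y) ≈ 0.4467, P(line Z) ≈ 0.3938
After 'pass': normaliser = 0.25·0.1595 + 0.35·0.4467 + 0.6·0.3938; P(line X) ≈ 0.0922, P(line Y) ≈ 0.3615, P(line Z) ≈ 0.5463
After 'flag': normaliser = 0.75·0.0922 + 0.65·0.3615 + 0.4·0.5463; P(line X) ≈ 0.1323, P(line Y) ≈ 0.4496, P(line Z) ≈ 0.4181
After 'pass': normaliser = 0.25·0.1323 + 0.35·0.4496 + 0.6·0.4181; P(line X) ≈ 0.0750, P(line Y) ≈ 0.3565, P(line Z) ≈ 0.5685

0.075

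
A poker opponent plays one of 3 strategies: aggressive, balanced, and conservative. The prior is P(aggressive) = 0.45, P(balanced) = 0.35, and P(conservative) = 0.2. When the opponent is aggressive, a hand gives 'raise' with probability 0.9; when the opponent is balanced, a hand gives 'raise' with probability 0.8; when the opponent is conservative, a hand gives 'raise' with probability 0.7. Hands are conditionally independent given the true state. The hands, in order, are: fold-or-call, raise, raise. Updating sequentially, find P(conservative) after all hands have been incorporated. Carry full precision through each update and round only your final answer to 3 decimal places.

0.266

After 'fold-or-call': normaliser = 0.1·0.4500 + 0.2·0.3500 + 0.3·0.2000; P(aggressive) ≈ 0.2571, P(balanced) ≈ 0.4000, P(conservative) ≈ 0.3429
After 'raise': normaliser = 0.9·0.2571 + 0.8·0.4000 + 0.7·0.3429; P(aggressive) ≈ 0.2924, P(balanced) ≈ 0.4043, P(conservative) ≈ 0.3032
After 'raise': normaliser = 0.9·0.2924 + 0.8·0.4043 + 0.7·0.3032; P(aggressive) ≈ 0.3294, P(balanced) ≈ 0.4049, P(conservative) ≈ 0.2657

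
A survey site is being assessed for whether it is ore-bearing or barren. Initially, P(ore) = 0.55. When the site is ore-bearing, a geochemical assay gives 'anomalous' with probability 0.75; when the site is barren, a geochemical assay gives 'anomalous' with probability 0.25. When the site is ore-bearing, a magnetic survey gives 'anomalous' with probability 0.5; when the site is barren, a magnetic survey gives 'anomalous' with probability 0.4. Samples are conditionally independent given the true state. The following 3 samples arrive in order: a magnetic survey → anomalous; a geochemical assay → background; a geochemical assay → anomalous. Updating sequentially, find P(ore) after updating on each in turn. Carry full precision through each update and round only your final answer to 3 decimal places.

Apply Bayes' rule sequentially, carrying P(ore) forward.
After a magnetic survey='anomalous': P(ore) = 0.5·0.5500 / (0.5·0.5500 + 0.4·0.4500) ≈ 0.6044
After a geochemical assay='background': P(ore) = 0.25·0.6044 / (0.25·0.6044 + 0.75·0.3956) ≈ 0.3374
After a geochemical assay='anomalous': P(ore) = 0.75·0.3374 / (0.75·0.3374 + 0.25·0.6626) ≈ 0.6044

0.604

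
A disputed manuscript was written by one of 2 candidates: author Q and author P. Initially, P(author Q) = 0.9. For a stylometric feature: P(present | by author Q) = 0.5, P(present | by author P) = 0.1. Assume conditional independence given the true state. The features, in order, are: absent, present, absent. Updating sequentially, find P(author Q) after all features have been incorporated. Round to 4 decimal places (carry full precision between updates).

0.9328

Each posterior becomes the prior for the next update.
After 'absent': P(author Q) = 0.5·0.9000 / (0.5·0.9000 + 0.9·0.1000) ≈ 0.8333
After 'present': P(author Q) = 0.5·0.8333 / (0.5·0.8333 + 0.1·0.1667) ≈ 0.9615
After 'absent': P(author Q) = 0.5·0.9615 / (0.5·0.9615 + 0.9·0.0385) ≈ 0.9328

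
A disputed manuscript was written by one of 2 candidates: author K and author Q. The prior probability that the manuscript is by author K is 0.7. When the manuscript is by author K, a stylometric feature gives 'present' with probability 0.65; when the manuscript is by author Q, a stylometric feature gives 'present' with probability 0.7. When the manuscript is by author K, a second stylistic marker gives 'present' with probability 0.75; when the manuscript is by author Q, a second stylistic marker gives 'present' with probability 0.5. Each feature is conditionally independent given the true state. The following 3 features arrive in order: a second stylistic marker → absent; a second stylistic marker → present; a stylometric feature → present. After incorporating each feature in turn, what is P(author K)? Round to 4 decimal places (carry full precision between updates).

0.6190

After a second stylistic marker='absent': P(author K) = 0.25·0.7000 / (0.25·0.7000 + 0.5·0.3000) ≈ 0.5385
After a second stylistic marker='present': P(author K) = 0.75·0.5385 / (0.75·0.5385 + 0.5·0.4615) ≈ 0.6364
After a stylometric feature='present': P(author K) = 0.65·0.6364 / (0.65·0.6364 + 0.7·0.3636) ≈ 0.6190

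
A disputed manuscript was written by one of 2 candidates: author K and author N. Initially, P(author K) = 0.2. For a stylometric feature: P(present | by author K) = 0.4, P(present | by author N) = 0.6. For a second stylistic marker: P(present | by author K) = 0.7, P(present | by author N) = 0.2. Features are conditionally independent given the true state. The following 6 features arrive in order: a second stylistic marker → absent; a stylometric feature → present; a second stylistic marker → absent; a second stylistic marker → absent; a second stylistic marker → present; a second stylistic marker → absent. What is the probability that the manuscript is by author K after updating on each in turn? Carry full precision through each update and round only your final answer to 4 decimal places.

0.0114

Each posterior becomes the prior for the next update.
After a second stylistic marker='absent': P(author K) = 0.3·0.2000 / (0.3·0.2000 + 0.8·0.8000) ≈ 0.0857
After a stylometric feature='present': P(author K) = 0.4·0.0857 / (0.4·0.0857 + 0.6·0.9143) ≈ 0.0588
After a second stylistic marker='absent': P(author K) = 0.3·0.0588 / (0.3·0.0588 + 0.8·0.9412) ≈ 0.0229
After a second stylistic marker='absent': P(author K) = 0.3·0.0229 / (0.3·0.0229 + 0.8·0.9771) ≈ 0.0087
After a second stylistic marker='present': P(author K) = 0.7·0.0087 / (0.7·0.0087 + 0.2·0.9913) ≈ 0.0298
After a second stylistic marker='absent': P(author K) = 0.3·0.0298 / (0.3·0.0298 + 0.8·0.9702) ≈ 0.0114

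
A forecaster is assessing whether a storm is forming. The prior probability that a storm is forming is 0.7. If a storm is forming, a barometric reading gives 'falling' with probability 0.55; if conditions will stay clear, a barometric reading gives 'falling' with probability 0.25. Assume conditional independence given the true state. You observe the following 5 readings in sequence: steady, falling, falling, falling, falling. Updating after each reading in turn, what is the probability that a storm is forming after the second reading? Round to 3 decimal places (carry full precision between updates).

Each posterior becomes the prior for the next update.
After 'steady': P(storm) = 0.45·0.7000 / (0.45·0.7000 + 0.75·0.3000) ≈ 0.5833
After 'falling': P(storm) = 0.55·0.5833 / (0.55·0.5833 + 0.25·0.4167) ≈ 0.7549

0.755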